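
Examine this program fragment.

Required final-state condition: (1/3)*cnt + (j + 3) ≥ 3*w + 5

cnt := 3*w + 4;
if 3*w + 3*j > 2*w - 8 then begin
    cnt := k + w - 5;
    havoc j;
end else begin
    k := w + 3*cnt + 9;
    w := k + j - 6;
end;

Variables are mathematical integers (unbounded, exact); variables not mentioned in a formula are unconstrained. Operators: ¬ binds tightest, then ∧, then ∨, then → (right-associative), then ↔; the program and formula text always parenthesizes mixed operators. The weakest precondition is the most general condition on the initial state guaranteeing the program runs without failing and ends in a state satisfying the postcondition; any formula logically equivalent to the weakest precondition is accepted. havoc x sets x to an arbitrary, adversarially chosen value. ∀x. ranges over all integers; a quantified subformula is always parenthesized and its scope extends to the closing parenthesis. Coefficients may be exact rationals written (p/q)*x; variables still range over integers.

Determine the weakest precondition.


Working backward. After the program, the postcondition (1/3)*cnt + (j + 3) ≥ 3*w + 5 must hold; in canonical form it is (1/3)*cnt + j ≥ 3*w + 2.
Then branch requires ∀j_1. j_1 + (1/3)*k ≥ (8/3)*w + 11/3; else branch requires (26/3)*cnt + 2*j + 3*w ≤ -11.
Before the if: (3*j + w > -8 → (∀j_1. j_1 + (1/3)*k ≥ (8/3)*w + 11/3)) ∧ ((¬(3*j + w > -8)) → (26/3)*cnt + 2*j + 3*w ≤ -11)
Before cnt := 3*w + 4: (3*j + w > -8 → (∀j_1. j_1 + (1/3)*k ≥ (8/3)*w + 11/3)) ∧ ((¬(3*j + w > -8)) → 2*j + 29*w ≤ -137/3)
Answer: WP = (3*j + w > -8 → (∀j_1. j_1 + (1/3)*k ≥ (8/3)*w + 11/3)) ∧ ((¬(3*j + w > -8)) → 2*j + 29*w ≤ -137/3)


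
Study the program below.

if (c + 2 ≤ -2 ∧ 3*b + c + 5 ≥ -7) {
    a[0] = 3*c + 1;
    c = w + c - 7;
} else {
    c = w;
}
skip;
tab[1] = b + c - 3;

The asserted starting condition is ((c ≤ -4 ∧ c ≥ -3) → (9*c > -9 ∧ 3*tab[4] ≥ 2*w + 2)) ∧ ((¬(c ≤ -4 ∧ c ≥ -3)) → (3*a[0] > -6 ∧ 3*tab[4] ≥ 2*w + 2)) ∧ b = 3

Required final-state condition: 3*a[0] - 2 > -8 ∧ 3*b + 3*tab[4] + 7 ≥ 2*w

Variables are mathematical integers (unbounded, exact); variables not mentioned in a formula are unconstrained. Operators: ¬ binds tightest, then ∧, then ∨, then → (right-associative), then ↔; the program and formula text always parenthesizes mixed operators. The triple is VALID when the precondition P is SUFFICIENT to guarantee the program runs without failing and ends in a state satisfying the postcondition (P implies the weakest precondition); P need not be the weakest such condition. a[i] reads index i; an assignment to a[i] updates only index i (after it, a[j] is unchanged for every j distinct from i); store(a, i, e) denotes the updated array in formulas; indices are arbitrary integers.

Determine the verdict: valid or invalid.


Working backward. After the program, the postcondition 3*a[0] - 2 > -8 ∧ 3*b + 3*tab[4] + 7 ≥ 2*w must hold; in canonical form it is 3*a[0] > -6 ∧ 3*tab[4] + 3*b ≥ 2*w - 7.
Before tab[1] := b + c - 3: 3*a[0] > -6 ∧ 3*tab[4] + 3*b ≥ 2*w - 7
Before skip: 3*a[0] > -6 ∧ 3*tab[4] + 3*b ≥ 2*w - 7
Then branch requires 9*c > -9 ∧ 3*tab[4] + 3*b ≥ 2*w - 7; else branch requires 3*a[0] > -6 ∧ 3*tab[4] + 3*b ≥ 2*w - 7.
Before the if: ((c ≤ -4 ∧ 3*b + c ≥ -12) → (9*c > -9 ∧ 3*tab[4] + 3*b ≥ 2*w - 7)) ∧ ((¬(c ≤ -4 ∧ 3*b + c ≥ -12)) → (3*a[0] > -6 ∧ 3*tab[4] + 3*b ≥ 2*w - 7))
The weakest precondition is ((c ≤ -4 ∧ 3*b + c ≥ -12) → (9*c > -9 ∧ 3*tab[4] + 3*b ≥ 2*w - 7)) ∧ ((¬(c ≤ -4 ∧ 3*b + c ≥ -12)) → (3*a[0] > -6 ∧ 3*tab[4] + 3*b ≥ 2*w - 7)).
Check whether ((c ≤ -4 ∧ c ≥ -3) → (9*c > -9 ∧ 3*tab[4] ≥ 2*w + 2)) ∧ ((¬(c ≤ -4 ∧ c ≥ -3)) → (3*a[0] > -6 ∧ 3*tab[4] ≥ 2*w + 2)) ∧ b = 3 implies it.
Countermodel: at the initial state a = {[0] = -1, [4] = -1, elsewhere -1}, b = 3, c = -4, tab = {[0] = 2, [4] = 2, elsewhere 2}, w = 2, the precondition holds but the weakest precondition fails.
Answer: invalid


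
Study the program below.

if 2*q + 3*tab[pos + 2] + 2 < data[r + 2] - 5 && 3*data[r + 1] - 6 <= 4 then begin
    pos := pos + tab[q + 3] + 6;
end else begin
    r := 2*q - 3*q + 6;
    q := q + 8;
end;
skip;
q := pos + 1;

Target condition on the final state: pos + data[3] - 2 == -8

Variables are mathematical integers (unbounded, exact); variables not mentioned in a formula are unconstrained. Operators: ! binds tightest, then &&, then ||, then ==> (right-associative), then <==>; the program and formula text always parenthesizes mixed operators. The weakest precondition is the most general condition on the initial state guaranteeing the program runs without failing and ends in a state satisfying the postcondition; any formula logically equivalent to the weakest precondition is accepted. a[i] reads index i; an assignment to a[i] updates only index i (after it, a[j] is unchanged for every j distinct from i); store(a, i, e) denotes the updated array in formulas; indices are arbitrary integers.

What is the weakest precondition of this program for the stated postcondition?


Working backward. After the program, the postcondition pos + data[3] - 2 == -8 must hold; in canonical form it is data[3] + pos == -6.
Before q := pos + 1: data[3] + pos == -6
Before skip: data[3] + pos == -6
Then branch requires data[3] + tab[q + 3] + pos == -12; else branch requires data[3] + pos == -6.
Before the if: ((3*tab[pos + 2] + 2*q < data[r + 2] - 7 && 3*data[r + 1] <= 10) ==> data[3] + tab[q + 3] + pos == -12) && ((!(3*tab[pos + 2] + 2*q < data[r + 2] - 7 && 3*data[r + 1] <= 10)) ==> data[3] + pos == -6)
Answer: WP = ((3*tab[pos + 2] + 2*q < data[r + 2] - 7 && 3*data[r + 1] <= 10) ==> data[3] + tab[q + 3] + pos == -12) && ((!(3*tab[pos + 2] + 2*q < data[r + 2] - 7 && 3*data[r + 1] <= 10)) ==> data[3] + pos == -6)


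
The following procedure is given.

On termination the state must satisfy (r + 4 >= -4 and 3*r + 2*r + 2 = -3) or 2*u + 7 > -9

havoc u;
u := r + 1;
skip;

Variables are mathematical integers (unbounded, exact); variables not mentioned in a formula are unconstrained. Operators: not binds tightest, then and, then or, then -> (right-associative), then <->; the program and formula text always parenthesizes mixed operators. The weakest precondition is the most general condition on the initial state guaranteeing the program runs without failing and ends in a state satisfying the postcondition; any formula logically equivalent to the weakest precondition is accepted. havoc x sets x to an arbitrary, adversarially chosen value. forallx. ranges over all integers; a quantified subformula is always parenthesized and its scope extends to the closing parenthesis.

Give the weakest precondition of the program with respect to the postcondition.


Working backward. After the program, the postcondition (r + 4 >= -4 and 3*r + 2*r + 2 = -3) or 2*u + 7 > -9 must hold; in canonical form it is (r >= -8 and 5*r = -5) or 2*u > -16.
Before skip: (r >= -8 and 5*r = -5) or 2*u > -16
Before u := r + 1: (r >= -8 and 5*r = -5) or 2*r > -18
Before havoc u: (r >= -8 and 5*r = -5) or 2*r > -18
Answer: WP = (r >= -8 and 5*r = -5) or 2*r > -18


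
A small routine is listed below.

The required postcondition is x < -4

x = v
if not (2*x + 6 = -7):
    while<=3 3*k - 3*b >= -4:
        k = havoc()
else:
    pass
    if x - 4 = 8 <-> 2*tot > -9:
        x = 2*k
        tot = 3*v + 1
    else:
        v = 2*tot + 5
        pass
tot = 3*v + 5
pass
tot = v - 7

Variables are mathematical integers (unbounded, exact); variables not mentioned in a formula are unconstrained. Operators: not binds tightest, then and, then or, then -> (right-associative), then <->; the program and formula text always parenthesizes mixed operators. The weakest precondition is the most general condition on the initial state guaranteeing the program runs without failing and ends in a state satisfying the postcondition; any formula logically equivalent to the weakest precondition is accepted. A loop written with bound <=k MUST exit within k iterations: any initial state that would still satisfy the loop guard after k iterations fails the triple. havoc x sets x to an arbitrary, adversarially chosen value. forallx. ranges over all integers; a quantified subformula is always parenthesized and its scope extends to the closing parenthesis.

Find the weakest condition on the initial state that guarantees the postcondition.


Working backward. After the program, x < -4 must hold.
Before tot := v - 7: x < -4
Before skip: x < -4
Before tot := 3*v + 5: x < -4
Then branch requires (3*k >= 3*b - 4 -> (forall k_3. ((3*k_3 >= 3*b - 4 -> (forall k_2. ((3*k_2 >= 3*b - 4 -> (forall k_1. ((not (3*k_1 >= 3*b - 4)) and x < -4))) and ((not (3*k_2 >= 3*b - 4)) -> x < -4)))) and ((not (3*k_3 >= 3*b - 4)) -> x < -4)))) and ((not (3*k >= 3*b - 4)) -> x < -4); else branch requires ((x = 12 <-> 2*tot > -9) -> 2*k < -4) and ((not (x = 12 <-> 2*tot > -9)) -> x < -4).
Before the if: ((not (2*x = -13)) -> ((3*k >= 3*b - 4 -> (forall k_3. ((3*k_3 >= 3*b - 4 -> (forall k_2. ((3*k_2 >= 3*b - 4 -> (forall k_1. ((not (3*k_1 >= 3*b - 4)) and x < -4))) and ((not (3*k_2 >= 3*b - 4)) -> x < -4)))) and ((not (3*k_3 >= 3*b - 4)) -> x < -4)))) and ((not (3*k >= 3*b - 4)) -> x < -4))) and (2*x = -13 -> (((x = 12 <-> 2*tot > -9) -> 2*k < -4) and ((not (x = 12 <-> 2*tot > -9)) -> x < -4)))
Before x := v: ((not (2*v = -13)) -> ((3*k >= 3*b - 4 -> (forall k_3. ((3*k_3 >= 3*b - 4 -> (forall k_2. ((3*k_2 >= 3*b - 4 -> (forall k_1. ((not (3*k_1 >= 3*b - 4)) and v < -4))) and ((not (3*k_2 >= 3*b - 4)) -> v < -4)))) and ((not (3*k_3 >= 3*b - 4)) -> v < -4)))) and ((not (3*k >= 3*b - 4)) -> v < -4))) and (2*v = -13 -> (((v = 12 <-> 2*tot > -9) -> 2*k < -4) and ((not (v = 12 <-> 2*tot > -9)) -> v < -4)))
Answer: WP = ((not (2*v = -13)) -> ((3*k >= 3*b - 4 -> (forall k_3. ((3*k_3 >= 3*b - 4 -> (forall k_2. ((3*k_2 >= 3*b - 4 -> (forall k_1. ((not (3*k_1 >= 3*b - 4)) and v < -4))) and ((not (3*k_2 >= 3*b - 4)) -> v < -4)))) and ((not (3*k_3 >= 3*b - 4)) -> v < -4)))) and ((not (3*k >= 3*b - 4)) -> v < -4))) and (2*v = -13 -> (((v = 12 <-> 2*tot > -9) -> 2*k < -4) and ((not (v = 12 <-> 2*tot > -9)) -> v < -4)))


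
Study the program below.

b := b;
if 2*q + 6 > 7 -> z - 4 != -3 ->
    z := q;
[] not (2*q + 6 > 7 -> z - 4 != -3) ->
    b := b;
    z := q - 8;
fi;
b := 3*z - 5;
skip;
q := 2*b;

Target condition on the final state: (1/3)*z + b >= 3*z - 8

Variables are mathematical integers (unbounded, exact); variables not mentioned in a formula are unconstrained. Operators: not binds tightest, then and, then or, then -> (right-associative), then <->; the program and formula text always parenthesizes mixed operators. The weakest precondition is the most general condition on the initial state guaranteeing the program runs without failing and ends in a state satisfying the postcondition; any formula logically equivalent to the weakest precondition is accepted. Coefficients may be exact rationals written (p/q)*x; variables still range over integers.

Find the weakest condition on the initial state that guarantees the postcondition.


Working backward. After the program, the postcondition (1/3)*z + b >= 3*z - 8 must hold; in canonical form it is b >= (8/3)*z - 8.
Before q := 2*b: b >= (8/3)*z - 8
Before skip: b >= (8/3)*z - 8
Before b := 3*z - 5: (1/3)*z >= -3
Then branch requires (1/3)*q >= -3; else branch requires (1/3)*q >= -1/3.
Before the if: ((2*q > 1 -> z != 1) -> (1/3)*q >= -3) and ((not (2*q > 1 -> z != 1)) -> (1/3)*q >= -1/3)
Before b := b: ((2*q > 1 -> z != 1) -> (1/3)*q >= -3) and ((not (2*q > 1 -> z != 1)) -> (1/3)*q >= -1/3)
Answer: WP = ((2*q > 1 -> z != 1) -> (1/3)*q >= -3) and ((not (2*q > 1 -> z != 1)) -> (1/3)*q >= -1/3)


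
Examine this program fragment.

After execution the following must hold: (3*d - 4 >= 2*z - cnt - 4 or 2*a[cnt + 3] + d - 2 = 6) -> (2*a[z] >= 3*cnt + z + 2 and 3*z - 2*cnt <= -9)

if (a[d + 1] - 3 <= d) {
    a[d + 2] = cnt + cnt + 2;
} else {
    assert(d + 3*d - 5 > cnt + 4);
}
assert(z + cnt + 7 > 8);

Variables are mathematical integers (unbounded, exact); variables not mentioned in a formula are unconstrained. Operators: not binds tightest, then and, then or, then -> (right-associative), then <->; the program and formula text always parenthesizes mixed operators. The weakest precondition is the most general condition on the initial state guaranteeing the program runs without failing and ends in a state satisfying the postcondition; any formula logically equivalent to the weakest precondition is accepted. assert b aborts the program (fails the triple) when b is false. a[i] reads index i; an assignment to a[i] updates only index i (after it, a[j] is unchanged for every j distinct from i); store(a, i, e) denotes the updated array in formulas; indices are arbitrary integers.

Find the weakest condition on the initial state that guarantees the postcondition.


Working backward. After the program, the postcondition (3*d - 4 >= 2*z - cnt - 4 or 2*a[cnt + 3] + d - 2 = 6) -> (2*a[z] >= 3*cnt + z + 2 and 3*z - 2*cnt <= -9) must hold; in canonical form it is (cnt + 3*d >= 2*z or 2*a[cnt + 3] + d = 8) -> (2*a[z] >= 3*cnt + z + 2 and 3*z <= 2*cnt - 9).
Before assert z + cnt + 7 > 8: cnt + z > 1 and ((cnt + 3*d >= 2*z or 2*a[cnt + 3] + d = 8) -> (2*a[z] >= 3*cnt + z + 2 and 3*z <= 2*cnt - 9))
Then branch requires cnt + z > 1 and ((cnt + 3*d >= 2*z or 2*store(a, d + 2, 2*cnt + 2)[cnt + 3] + d = 8) -> (2*store(a, d + 2, 2*cnt + 2)[z] >= 3*cnt + z + 2 and 3*z <= 2*cnt - 9)); else branch requires 4*d > cnt + 9 and cnt + z > 1 and ((cnt + 3*d >= 2*z or 2*a[cnt + 3] + d = 8) -> (2*a[z] >= 3*cnt + z + 2 and 3*z <= 2*cnt - 9)).
Before the if: (a[d + 1] <= d + 3 -> (cnt + z > 1 and ((cnt + 3*d >= 2*z or 2*store(a, d + 2, 2*cnt + 2)[cnt + 3] + d = 8) -> (2*store(a, d + 2, 2*cnt + 2)[z] >= 3*cnt + z + 2 and 3*z <= 2*cnt - 9)))) and ((not (a[d + 1] <= d + 3)) -> (4*d > cnt + 9 and cnt + z > 1 and ((cnt + 3*d >= 2*z or 2*a[cnt + 3] + d = 8) -> (2*a[z] >= 3*cnt + z + 2 and 3*z <= 2*cnt - 9))))
Answer: WP = (a[d + 1] <= d + 3 -> (cnt + z > 1 and ((cnt + 3*d >= 2*z or 2*store(a, d + 2, 2*cnt + 2)[cnt + 3] + d = 8) -> (2*store(a, d + 2, 2*cnt + 2)[z] >= 3*cnt + z + 2 and 3*z <= 2*cnt - 9)))) and ((not (a[d + 1] <= d + 3)) -> (4*d > cnt + 9 and cnt + z > 1 and ((cnt + 3*d >= 2*z or 2*a[cnt + 3] + d = 8) -> (2*a[z] >= 3*cnt + z + 2 and 3*z <= 2*cnt - 9))))


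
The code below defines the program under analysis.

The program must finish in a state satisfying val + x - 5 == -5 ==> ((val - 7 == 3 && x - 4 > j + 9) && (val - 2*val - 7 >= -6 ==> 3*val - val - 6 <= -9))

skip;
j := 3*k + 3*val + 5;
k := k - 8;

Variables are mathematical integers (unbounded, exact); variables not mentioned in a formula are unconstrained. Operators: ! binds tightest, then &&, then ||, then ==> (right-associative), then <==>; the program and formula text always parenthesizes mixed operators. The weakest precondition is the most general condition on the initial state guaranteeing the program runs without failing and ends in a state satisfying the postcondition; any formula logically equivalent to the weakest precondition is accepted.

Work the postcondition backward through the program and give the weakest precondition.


Working backward. After the program, the postcondition val + x - 5 == -5 ==> ((val - 7 == 3 && x - 4 > j + 9) && (val - 2*val - 7 >= -6 ==> 3*val - val - 6 <= -9)) must hold; in canonical form it is val + x == 0 ==> (val == 10 && x > j + 13 && (val <= -1 ==> 2*val <= -3)).
Before k := k - 8: val + x == 0 ==> (val == 10 && x > j + 13 && (val <= -1 ==> 2*val <= -3))
Before j := 3*k + 3*val + 5: val + x == 0 ==> (val == 10 && x > 3*k + 3*val + 18 && (val <= -1 ==> 2*val <= -3))
Before skip: val + x == 0 ==> (val == 10 && x > 3*k + 3*val + 18 && (val <= -1 ==> 2*val <= -3))
Answer: WP = val + x == 0 ==> (val == 10 && x > 3*k + 3*val + 18 && (val <= -1 ==> 2*val <= -3))


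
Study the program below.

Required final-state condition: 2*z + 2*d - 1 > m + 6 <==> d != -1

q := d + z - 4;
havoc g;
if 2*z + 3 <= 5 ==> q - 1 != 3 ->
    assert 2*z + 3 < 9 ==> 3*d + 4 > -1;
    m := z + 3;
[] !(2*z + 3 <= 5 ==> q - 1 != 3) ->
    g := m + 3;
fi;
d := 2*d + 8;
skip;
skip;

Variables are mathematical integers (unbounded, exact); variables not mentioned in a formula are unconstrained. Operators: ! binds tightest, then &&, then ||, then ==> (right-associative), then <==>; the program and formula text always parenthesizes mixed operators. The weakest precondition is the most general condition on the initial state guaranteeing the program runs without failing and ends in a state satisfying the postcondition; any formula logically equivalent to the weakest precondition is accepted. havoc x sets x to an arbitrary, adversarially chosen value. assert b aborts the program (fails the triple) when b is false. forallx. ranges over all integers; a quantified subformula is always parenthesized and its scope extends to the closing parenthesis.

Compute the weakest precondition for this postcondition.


Working backward. After the program, the postcondition 2*z + 2*d - 1 > m + 6 <==> d != -1 must hold; in canonical form it is 2*d + 2*z > m + 7 <==> d != -1.
Before skip: 2*d + 2*z > m + 7 <==> d != -1
Before skip: 2*d + 2*z > m + 7 <==> d != -1
Before d := 2*d + 8: 4*d + 2*z > m - 9 <==> 2*d != -9
Then branch requires (2*z < 6 ==> 3*d > -5) && (4*d + z > -6 <==> 2*d != -9); else branch requires 4*d + 2*z > m - 9 <==> 2*d != -9.
Before the if: ((2*z <= 2 ==> q != 4) ==> ((2*z < 6 ==> 3*d > -5) && (4*d + z > -6 <==> 2*d != -9))) && ((!(2*z <= 2 ==> q != 4)) ==> (4*d + 2*z > m - 9 <==> 2*d != -9))
Before havoc g: ((2*z <= 2 ==> q != 4) ==> ((2*z < 6 ==> 3*d > -5) && (4*d + z > -6 <==> 2*d != -9))) && ((!(2*z <= 2 ==> q != 4)) ==> (4*d + 2*z > m - 9 <==> 2*d != -9))
Before q := d + z - 4: ((2*z <= 2 ==> d + z != 8) ==> ((2*z < 6 ==> 3*d > -5) && (4*d + z > -6 <==> 2*d != -9))) && ((!(2*z <= 2 ==> d + z != 8)) ==> (4*d + 2*z > m - 9 <==> 2*d != -9))
Answer: WP = ((2*z <= 2 ==> d + z != 8) ==> ((2*z < 6 ==> 3*d > -5) && (4*d + z > -6 <==> 2*d != -9))) && ((!(2*z <= 2 ==> d + z != 8)) ==> (4*d + 2*z > m - 9 <==> 2*d != -9))


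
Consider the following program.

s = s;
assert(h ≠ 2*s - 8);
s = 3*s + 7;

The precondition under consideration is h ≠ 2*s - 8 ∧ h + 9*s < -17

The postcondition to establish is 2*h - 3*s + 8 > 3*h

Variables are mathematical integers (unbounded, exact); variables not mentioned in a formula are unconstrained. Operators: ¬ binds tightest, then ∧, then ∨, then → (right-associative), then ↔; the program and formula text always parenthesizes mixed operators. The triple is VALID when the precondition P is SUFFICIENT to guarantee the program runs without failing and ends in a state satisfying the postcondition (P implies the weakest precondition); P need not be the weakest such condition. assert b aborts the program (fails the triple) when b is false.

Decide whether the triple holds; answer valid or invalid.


Working backward. After the program, the postcondition 2*h - 3*s + 8 > 3*h must hold; in canonical form it is h + 3*s < 8.
Before s := 3*s + 7: h + 9*s < -13
Before assert h ≠ 2*s - 8: h ≠ 2*s - 8 ∧ h + 9*s < -13
Before s := s: h ≠ 2*s - 8 ∧ h + 9*s < -13
The weakest precondition is h ≠ 2*s - 8 ∧ h + 9*s < -13.
Check whether h ≠ 2*s - 8 ∧ h + 9*s < -17 implies it.
Every state satisfying the precondition satisfies the weakest precondition: the implication holds.
Answer: valid


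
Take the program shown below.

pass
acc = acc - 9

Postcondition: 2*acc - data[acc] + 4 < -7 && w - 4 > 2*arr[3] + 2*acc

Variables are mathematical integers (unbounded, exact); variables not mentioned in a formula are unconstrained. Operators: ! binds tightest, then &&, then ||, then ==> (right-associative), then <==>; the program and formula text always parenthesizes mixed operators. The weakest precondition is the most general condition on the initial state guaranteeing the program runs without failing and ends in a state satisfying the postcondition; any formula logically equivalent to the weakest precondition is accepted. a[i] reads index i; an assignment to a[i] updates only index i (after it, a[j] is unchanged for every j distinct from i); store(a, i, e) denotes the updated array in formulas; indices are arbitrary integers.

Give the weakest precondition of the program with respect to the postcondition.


Working backward. After the program, the postcondition 2*acc - data[acc] + 4 < -7 && w - 4 > 2*arr[3] + 2*acc must hold; in canonical form it is 2*acc < data[acc] - 11 && w > 2*arr[3] + 2*acc + 4.
Before acc := acc - 9: 2*acc < data[acc - 9] + 7 && w > 2*arr[3] + 2*acc - 14
Before skip: 2*acc < data[acc - 9] + 7 && w > 2*arr[3] + 2*acc - 14
Answer: WP = 2*acc < data[acc - 9] + 7 && w > 2*arr[3] + 2*acc - 14


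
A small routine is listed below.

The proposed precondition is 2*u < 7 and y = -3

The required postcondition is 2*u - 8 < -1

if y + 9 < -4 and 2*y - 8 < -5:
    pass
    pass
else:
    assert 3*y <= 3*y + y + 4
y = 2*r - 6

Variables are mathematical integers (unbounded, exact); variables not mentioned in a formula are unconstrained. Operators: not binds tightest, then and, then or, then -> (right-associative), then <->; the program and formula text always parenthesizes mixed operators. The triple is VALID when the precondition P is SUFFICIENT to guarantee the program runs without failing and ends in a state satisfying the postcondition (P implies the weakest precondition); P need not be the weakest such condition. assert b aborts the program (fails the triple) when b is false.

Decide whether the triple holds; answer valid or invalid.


Working backward. After the program, the postcondition 2*u - 8 < -1 must hold; in canonical form it is 2*u < 7.
Before y := 2*r - 6: 2*u < 7
Then branch requires 2*u < 7; else branch requires y >= -4 and 2*u < 7.
Before the if: ((y < -13 and 2*y < 3) -> 2*u < 7) and ((not (y < -13 and 2*y < 3)) -> (y >= -4 and 2*u < 7))
The weakest precondition is ((y < -13 and 2*y < 3) -> 2*u < 7) and ((not (y < -13 and 2*y < 3)) -> (y >= -4 and 2*u < 7)).
Check whether 2*u < 7 and y = -3 implies it.
Every state satisfying the precondition satisfies the weakest precondition: the implication holds.
Answer: valid


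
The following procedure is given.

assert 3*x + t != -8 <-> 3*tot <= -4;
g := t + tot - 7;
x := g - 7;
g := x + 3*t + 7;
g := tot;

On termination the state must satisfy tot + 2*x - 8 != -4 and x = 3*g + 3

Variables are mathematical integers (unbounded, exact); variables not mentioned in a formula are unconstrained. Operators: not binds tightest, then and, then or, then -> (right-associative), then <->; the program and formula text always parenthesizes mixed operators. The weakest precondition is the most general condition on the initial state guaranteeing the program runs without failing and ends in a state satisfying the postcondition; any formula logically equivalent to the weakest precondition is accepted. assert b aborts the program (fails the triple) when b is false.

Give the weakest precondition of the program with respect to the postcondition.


Working backward. After the program, the postcondition tot + 2*x - 8 != -4 and x = 3*g + 3 must hold; in canonical form it is tot + 2*x != 4 and x = 3*g + 3.
Before g := tot: tot + 2*x != 4 and x = 3*tot + 3
Before g := x + 3*t + 7: tot + 2*x != 4 and x = 3*tot + 3
Before x := g - 7: 2*g + tot != 18 and g = 3*tot + 10
Before g := t + tot - 7: 2*t + 3*tot != 32 and t = 2*tot + 17
Before assert 3*x + t != -8 <-> 3*tot <= -4: (t + 3*x != -8 <-> 3*tot <= -4) and 2*t + 3*tot != 32 and t = 2*tot + 17
Answer: WP = (t + 3*x != -8 <-> 3*tot <= -4) and 2*t + 3*tot != 32 and t = 2*tot + 17


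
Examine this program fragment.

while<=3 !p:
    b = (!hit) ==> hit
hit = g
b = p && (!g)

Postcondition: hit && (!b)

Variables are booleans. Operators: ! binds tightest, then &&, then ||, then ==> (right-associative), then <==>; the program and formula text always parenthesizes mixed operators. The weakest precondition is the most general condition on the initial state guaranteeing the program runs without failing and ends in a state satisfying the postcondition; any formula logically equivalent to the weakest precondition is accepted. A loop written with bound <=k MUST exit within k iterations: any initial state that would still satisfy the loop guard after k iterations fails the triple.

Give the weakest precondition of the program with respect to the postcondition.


Working backward. After the program, hit && (!b) must hold.
Before b := p && (!g): hit && (!(p && (!g)))
Before hit := g: g && (!(p && (!g)))
Before the loop (bound <=3), unroll the exhaustion recursion (WP_0 = exit-now case; WP_j = one more guarded iteration, up to j = 3):
  WP_0: p && g && (!(p && (!g)))
  WP_1: ((!p) ==> (p && g && (!(p && (!g))))) && (p ==> (g && (!(p && (!g)))))
  WP_2: ((!p) ==> (((!p) ==> (p && g && (!(p && (!g))))) && (p ==> (g && (!(p && (!g))))))) && (p ==> (g && (!(p && (!g)))))
  WP_3: ((!p) ==> (((!p) ==> (((!p) ==> (p && g && (!(p && (!g))))) && (p ==> (g && (!(p && (!g))))))) && (p ==> (g && (!(p && (!g))))))) && (p ==> (g && (!(p && (!g)))))
So before the loop: ((!p) ==> (((!p) ==> (((!p) ==> (p && g && (!(p && (!g))))) && (p ==> (g && (!(p && (!g))))))) && (p ==> (g && (!(p && (!g))))))) && (p ==> (g && (!(p && (!g)))))
Answer: WP = ((!p) ==> (((!p) ==> (((!p) ==> (p && g && (!(p && (!g))))) && (p ==> (g && (!(p && (!g))))))) && (p ==> (g && (!(p && (!g))))))) && (p ==> (g && (!(p && (!g)))))


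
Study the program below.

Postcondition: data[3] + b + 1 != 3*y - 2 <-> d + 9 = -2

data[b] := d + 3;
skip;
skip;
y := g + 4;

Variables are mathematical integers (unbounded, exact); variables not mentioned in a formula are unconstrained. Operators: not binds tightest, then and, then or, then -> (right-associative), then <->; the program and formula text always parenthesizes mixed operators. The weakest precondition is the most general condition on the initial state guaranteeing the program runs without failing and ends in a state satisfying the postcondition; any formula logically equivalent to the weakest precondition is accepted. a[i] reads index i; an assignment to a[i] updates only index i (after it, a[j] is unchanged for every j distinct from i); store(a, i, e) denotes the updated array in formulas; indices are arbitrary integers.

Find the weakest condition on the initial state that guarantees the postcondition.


Working backward. After the program, the postcondition data[3] + b + 1 != 3*y - 2 <-> d + 9 = -2 must hold; in canonical form it is data[3] + b != 3*y - 3 <-> d = -11.
Before y := g + 4: data[3] + b != 3*g + 9 <-> d = -11
Before skip: data[3] + b != 3*g + 9 <-> d = -11
Before skip: data[3] + b != 3*g + 9 <-> d = -11
Before data[b] := d + 3: store(data, b, d + 3)[3] + b != 3*g + 9 <-> d = -11
Answer: WP = store(data, b, d + 3)[3] + b != 3*g + 9 <-> d = -11


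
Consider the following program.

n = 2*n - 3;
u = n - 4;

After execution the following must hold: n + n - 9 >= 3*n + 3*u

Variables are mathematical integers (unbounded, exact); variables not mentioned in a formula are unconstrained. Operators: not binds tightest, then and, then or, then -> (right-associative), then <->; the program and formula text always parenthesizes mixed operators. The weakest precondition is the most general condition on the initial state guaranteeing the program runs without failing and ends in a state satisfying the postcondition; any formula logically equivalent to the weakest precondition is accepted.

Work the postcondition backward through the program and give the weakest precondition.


Working backward. After the program, the postcondition n + n - 9 >= 3*n + 3*u must hold; in canonical form it is n + 3*u <= -9.
Before u := n - 4: 4*n <= 3
Before n := 2*n - 3: 8*n <= 15
Answer: WP = 8*n <= 15


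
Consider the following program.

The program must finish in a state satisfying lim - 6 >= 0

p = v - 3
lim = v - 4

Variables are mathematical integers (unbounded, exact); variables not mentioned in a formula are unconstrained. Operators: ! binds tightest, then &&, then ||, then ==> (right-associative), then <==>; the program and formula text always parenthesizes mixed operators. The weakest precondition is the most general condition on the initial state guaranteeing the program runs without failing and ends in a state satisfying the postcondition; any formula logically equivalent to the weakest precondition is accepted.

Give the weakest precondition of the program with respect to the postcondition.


Working backward. After the program, the postcondition lim - 6 >= 0 must hold; in canonical form it is lim >= 6.
Before lim := v - 4: v >= 10
Before p := v - 3: v >= 10
Answer: WP = v >= 10


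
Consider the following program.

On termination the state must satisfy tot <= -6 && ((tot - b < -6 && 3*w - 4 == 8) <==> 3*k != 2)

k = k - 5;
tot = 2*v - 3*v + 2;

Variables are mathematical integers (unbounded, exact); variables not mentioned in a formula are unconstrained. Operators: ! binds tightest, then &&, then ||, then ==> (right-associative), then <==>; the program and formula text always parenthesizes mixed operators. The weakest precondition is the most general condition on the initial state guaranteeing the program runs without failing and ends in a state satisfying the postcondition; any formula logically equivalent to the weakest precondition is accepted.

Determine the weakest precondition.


Working backward. After the program, the postcondition tot <= -6 && ((tot - b < -6 && 3*w - 4 == 8) <==> 3*k != 2) must hold; in canonical form it is tot <= -6 && ((tot < b - 6 && 3*w == 12) <==> 3*k != 2).
Before tot := 2*v - 3*v + 2: v >= 8 && ((b + v > 8 && 3*w == 12) <==> 3*k != 2)
Before k := k - 5: v >= 8 && ((b + v > 8 && 3*w == 12) <==> 3*k != 17)
Answer: WP = v >= 8 && ((b + v > 8 && 3*w == 12) <==> 3*k != 17)


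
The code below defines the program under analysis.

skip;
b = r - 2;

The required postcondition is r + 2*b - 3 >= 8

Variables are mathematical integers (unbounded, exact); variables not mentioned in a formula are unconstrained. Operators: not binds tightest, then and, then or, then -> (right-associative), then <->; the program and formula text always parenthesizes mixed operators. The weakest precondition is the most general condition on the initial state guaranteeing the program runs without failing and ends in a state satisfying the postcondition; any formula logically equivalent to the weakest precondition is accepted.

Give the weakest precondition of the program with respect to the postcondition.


Working backward. After the program, the postcondition r + 2*b - 3 >= 8 must hold; in canonical form it is 2*b + r >= 11.
Before b := r - 2: 3*r >= 15
Before skip: 3*r >= 15
Answer: WP = 3*r >= 15


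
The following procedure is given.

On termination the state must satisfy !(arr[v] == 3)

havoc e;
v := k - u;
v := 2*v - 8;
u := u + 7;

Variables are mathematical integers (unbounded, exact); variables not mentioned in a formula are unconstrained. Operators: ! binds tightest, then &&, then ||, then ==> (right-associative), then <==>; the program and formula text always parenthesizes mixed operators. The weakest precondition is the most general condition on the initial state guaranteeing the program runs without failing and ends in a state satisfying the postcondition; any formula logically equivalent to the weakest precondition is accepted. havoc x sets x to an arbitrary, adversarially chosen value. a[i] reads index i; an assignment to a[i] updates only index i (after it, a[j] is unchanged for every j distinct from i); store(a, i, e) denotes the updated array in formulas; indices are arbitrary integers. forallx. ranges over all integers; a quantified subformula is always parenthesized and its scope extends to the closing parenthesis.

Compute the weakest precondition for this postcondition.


Working backward. After the program, !(arr[v] == 3) must hold.
Before u := u + 7: !(arr[v] == 3)
Before v := 2*v - 8: !(arr[2*v - 8] == 3)
Before v := k - u: !(arr[2*k - 2*u - 8] == 3)
Before havoc e: !(arr[2*k - 2*u - 8] == 3)
Answer: WP = !(arr[2*k - 2*u - 8] == 3)


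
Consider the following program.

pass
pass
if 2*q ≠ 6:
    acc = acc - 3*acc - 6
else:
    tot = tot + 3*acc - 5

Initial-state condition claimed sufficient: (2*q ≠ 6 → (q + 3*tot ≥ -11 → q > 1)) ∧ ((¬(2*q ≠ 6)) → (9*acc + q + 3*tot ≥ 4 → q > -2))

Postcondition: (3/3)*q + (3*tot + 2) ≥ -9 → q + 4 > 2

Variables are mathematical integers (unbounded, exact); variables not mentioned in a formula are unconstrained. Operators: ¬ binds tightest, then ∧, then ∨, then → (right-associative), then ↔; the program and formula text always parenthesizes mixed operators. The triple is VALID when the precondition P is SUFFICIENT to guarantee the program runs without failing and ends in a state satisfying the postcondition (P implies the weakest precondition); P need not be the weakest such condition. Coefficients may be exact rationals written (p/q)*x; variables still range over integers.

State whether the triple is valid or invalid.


Working backward. After the program, the postcondition (3/3)*q + (3*tot + 2) ≥ -9 → q + 4 > 2 must hold; in canonical form it is q + 3*tot ≥ -11 → q > -2.
Then branch requires q + 3*tot ≥ -11 → q > -2; else branch requires 9*acc + q + 3*tot ≥ 4 → q > -2.
Before the if: (2*q ≠ 6 → (q + 3*tot ≥ -11 → q > -2)) ∧ ((¬(2*q ≠ 6)) → (9*acc + q + 3*tot ≥ 4 → q > -2))
Before skip: (2*q ≠ 6 → (q + 3*tot ≥ -11 → q > -2)) ∧ ((¬(2*q ≠ 6)) → (9*acc + q + 3*tot ≥ 4 → q > -2))
Before skip: (2*q ≠ 6 → (q + 3*tot ≥ -11 → q > -2)) ∧ ((¬(2*q ≠ 6)) → (9*acc + q + 3*tot ≥ 4 → q > -2))
The weakest precondition is (2*q ≠ 6 → (q + 3*tot ≥ -11 → q > -2)) ∧ ((¬(2*q ≠ 6)) → (9*acc + q + 3*tot ≥ 4 → q > -2)).
Check whether (2*q ≠ 6 → (q + 3*tot ≥ -11 → q > 1)) ∧ ((¬(2*q ≠ 6)) → (9*acc + q + 3*tot ≥ 4 → q > -2)) implies it.
Every state satisfying the precondition satisfies the weakest precondition: the implication holds.
Answer: valid


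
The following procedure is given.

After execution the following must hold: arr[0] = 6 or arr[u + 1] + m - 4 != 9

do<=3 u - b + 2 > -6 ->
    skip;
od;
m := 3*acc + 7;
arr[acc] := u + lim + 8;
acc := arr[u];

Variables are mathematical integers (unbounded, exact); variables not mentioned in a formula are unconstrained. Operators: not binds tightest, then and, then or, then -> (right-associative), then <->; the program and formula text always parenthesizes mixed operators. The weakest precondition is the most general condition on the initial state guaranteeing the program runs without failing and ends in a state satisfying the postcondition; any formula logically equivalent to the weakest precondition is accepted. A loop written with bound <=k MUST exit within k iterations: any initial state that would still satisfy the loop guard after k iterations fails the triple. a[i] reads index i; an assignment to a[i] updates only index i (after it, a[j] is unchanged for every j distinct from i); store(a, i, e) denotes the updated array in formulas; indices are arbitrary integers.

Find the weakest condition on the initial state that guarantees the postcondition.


Working backward. After the program, the postcondition arr[0] = 6 or arr[u + 1] + m - 4 != 9 must hold; in canonical form it is arr[0] = 6 or arr[u + 1] + m != 13.
Before acc := arr[u]: arr[0] = 6 or arr[u + 1] + m != 13
Before arr[acc] := u + lim + 8: store(arr, acc, lim + u + 8)[0] = 6 or store(arr, acc, lim + u + 8)[u + 1] + m != 13
Before m := 3*acc + 7: store(arr, acc, lim + u + 8)[0] = 6 or store(arr, acc, lim + u + 8)[u + 1] + 3*acc != 6
Before the loop (bound <=3), unroll the exhaustion recursion (WP_0 = exit-now case; WP_j = one more guarded iteration, up to j = 3):
  WP_0: (not (u > b - 8)) and (store(arr, acc, lim + u + 8)[0] = 6 or store(arr, acc, lim + u + 8)[u + 1] + 3*acc != 6)
  WP_1: (u > b - 8 -> ((not (u > b - 8)) and (store(arr, acc, lim + u + 8)[0] = 6 or store(arr, acc, lim + u + 8)[u + 1] + 3*acc != 6))) and ((not (u > b - 8)) -> (store(arr, acc, lim + u + 8)[0] = 6 or store(arr, acc, lim + u + 8)[u + 1] + 3*acc != 6))
  WP_2: (u > b - 8 -> ((u > b - 8 -> ((not (u > b - 8)) and (store(arr, acc, lim + u + 8)[0] = 6 or store(arr, acc, lim + u + 8)[u + 1] + 3*acc != 6))) and ((not (u > b - 8)) -> (store(arr, acc, lim + u + 8)[0] = 6 or store(arr, acc, lim + u + 8)[u + 1] + 3*acc != 6)))) and ((not (u > b - 8)) -> (store(arr, acc, lim + u + 8)[0] = 6 or store(arr, acc, lim + u + 8)[u + 1] + 3*acc != 6))
  WP_3: (u > b - 8 -> ((u > b - 8 -> ((u > b - 8 -> ((not (u > b - 8)) and (store(arr, acc, lim + u + 8)[0] = 6 or store(arr, acc, lim + u + 8)[u + 1] + 3*acc != 6))) and ((not (u > b - 8)) -> (store(arr, acc, lim + u + 8)[0] = 6 or store(arr, acc, lim + u + 8)[u + 1] + 3*acc != 6)))) and ((not (u > b - 8)) -> (store(arr, acc, lim + u + 8)[0] = 6 or store(arr, acc, lim + u + 8)[u + 1] + 3*acc != 6)))) and ((not (u > b - 8)) -> (store(arr, acc, lim + u + 8)[0] = 6 or store(arr, acc, lim + u + 8)[u + 1] + 3*acc != 6))
So before the loop: (u > b - 8 -> ((u > b - 8 -> ((u > b - 8 -> ((not (u > b - 8)) and (store(arr, acc, lim + u + 8)[0] = 6 or store(arr, acc, lim + u + 8)[u + 1] + 3*acc != 6))) and ((not (u > b - 8)) -> (store(arr, acc, lim + u + 8)[0] = 6 or store(arr, acc, lim + u + 8)[u + 1] + 3*acc != 6)))) and ((not (u > b - 8)) -> (store(arr, acc, lim + u + 8)[0] = 6 or store(arr, acc, lim + u + 8)[u + 1] + 3*acc != 6)))) and ((not (u > b - 8)) -> (store(arr, acc, lim + u + 8)[0] = 6 or store(arr, acc, lim + u + 8)[u + 1] + 3*acc != 6))
Answer: WP = (u > b - 8 -> ((u > b - 8 -> ((u > b - 8 -> ((not (u > b - 8)) and (store(arr, acc, lim + u + 8)[0] = 6 or store(arr, acc, lim + u + 8)[u + 1] + 3*acc != 6))) and ((not (u > b - 8)) -> (store(arr, acc, lim + u + 8)[0] = 6 or store(arr, acc, lim + u + 8)[u + 1] + 3*acc != 6)))) and ((not (u > b - 8)) -> (store(arr, acc, lim + u + 8)[0] = 6 or store(arr, acc, lim + u + 8)[u + 1] + 3*acc != 6)))) and ((not (u > b - 8)) -> (store(arr, acc, lim + u + 8)[0] = 6 or store(arr, acc, lim + u + 8)[u + 1] + 3*acc != 6))


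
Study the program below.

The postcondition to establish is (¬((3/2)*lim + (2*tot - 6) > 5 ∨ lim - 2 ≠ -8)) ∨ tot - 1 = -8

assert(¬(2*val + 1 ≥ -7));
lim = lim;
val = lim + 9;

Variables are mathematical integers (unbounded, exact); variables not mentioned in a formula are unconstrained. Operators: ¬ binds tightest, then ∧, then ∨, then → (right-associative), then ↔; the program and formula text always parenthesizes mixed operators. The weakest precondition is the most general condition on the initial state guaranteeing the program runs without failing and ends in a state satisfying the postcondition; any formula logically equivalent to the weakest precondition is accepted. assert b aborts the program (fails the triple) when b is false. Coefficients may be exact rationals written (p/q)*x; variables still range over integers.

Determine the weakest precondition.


Working backward. After the program, the postcondition (¬((3/2)*lim + (2*tot - 6) > 5 ∨ lim - 2 ≠ -8)) ∨ tot - 1 = -8 must hold; in canonical form it is (¬((3/2)*lim + 2*tot > 11 ∨ lim ≠ -6)) ∨ tot = -7.
Before val := lim + 9: (¬((3/2)*lim + 2*tot > 11 ∨ lim ≠ -6)) ∨ tot = -7
Before lim := lim: (¬((3/2)*lim + 2*tot > 11 ∨ lim ≠ -6)) ∨ tot = -7
Before assert ¬(2*val + 1 ≥ -7): (¬(2*val ≥ -8)) ∧ ((¬((3/2)*lim + 2*tot > 11 ∨ lim ≠ -6)) ∨ tot = -7)
Answer: WP = (¬(2*val ≥ -8)) ∧ ((¬((3/2)*lim + 2*tot > 11 ∨ lim ≠ -6)) ∨ tot = -7)


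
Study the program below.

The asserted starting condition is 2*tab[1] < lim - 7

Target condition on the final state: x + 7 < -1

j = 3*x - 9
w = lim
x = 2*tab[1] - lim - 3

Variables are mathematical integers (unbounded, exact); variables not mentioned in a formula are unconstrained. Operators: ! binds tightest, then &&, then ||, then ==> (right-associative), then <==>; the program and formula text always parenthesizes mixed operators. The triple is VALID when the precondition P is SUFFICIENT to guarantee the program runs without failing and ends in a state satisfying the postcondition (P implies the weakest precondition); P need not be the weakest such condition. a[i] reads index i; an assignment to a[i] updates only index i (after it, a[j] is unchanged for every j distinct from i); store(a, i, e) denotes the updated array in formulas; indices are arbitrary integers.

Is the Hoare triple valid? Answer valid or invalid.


Working backward. After the program, the postcondition x + 7 < -1 must hold; in canonical form it is x < -8.
Before x := 2*tab[1] - lim - 3: 2*tab[1] < lim - 5
Before w := lim: 2*tab[1] < lim - 5
Before j := 3*x - 9: 2*tab[1] < lim - 5
The weakest precondition is 2*tab[1] < lim - 5.
Check whether 2*tab[1] < lim - 7 implies it.
Every state satisfying the precondition satisfies the weakest precondition: the implication holds.
Answer: valid
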